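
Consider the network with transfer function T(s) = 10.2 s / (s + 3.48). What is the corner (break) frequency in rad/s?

The single real pole at s = −3.48 gives a corner at ω = 3.48 rad/s.

3.48 rad/s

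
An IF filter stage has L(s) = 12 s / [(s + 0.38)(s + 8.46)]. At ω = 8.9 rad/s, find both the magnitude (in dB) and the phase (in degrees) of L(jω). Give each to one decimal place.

|j8.9| = 8.9
|j8.9 + 0.38| = √(8.9² + 0.38²) = 8.908
|j8.9 + 8.46| = √(8.9² + 8.46²) = 12.28
|L(j8.9)| = 12 × 8.9 / (8.908 × 12.28) = 0.97636
20 log₁₀(0.97636) = -0.21 dB
∠(j8.9) = 90.00°
∠(j8.9 + 0.38) = arctan(8.9/0.38) = 87.56°
∠(j8.9 + 8.46) = arctan(8.9/8.46) = 46.45°
∠L(j8.9) = 90.00° − (87.56° + 46.45°) = -44.01°

|L| = -0.2 dB, ∠L = -44.0°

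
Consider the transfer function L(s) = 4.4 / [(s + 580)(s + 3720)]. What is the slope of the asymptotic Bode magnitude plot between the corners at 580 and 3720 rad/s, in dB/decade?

-20 dB/decade

In this band the factors already past their corner are: pole at 580; net slope = -20 dB/decade.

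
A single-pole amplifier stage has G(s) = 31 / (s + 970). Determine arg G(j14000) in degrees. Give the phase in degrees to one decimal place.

-86.0°

∠(j14000 + 970) = arctan(14000/970) = 86.04°
∠G(j14000) = −86.04° = -86.04°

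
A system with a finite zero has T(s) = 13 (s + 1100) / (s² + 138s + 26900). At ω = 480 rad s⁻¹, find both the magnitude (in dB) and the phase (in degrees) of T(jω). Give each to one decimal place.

|j480 + 1100| = √(480² + 1100²) = 1200
|(j480)² + 138(j480) + 26900| = |-2.035e+05 + j66240| = 2.14e+05
|T(j480)| = 13 × 1200 / 2.14e+05 = 0.072904
20 log₁₀(0.072904) = -22.74 dB
∠(j480 + 1100) = arctan(480/1100) = 23.57°
∠[(j480)² + 138(j480) + 26900] = ∠[-2.035e+05 + j66240] = 161.97°
∠T(j480) = 23.57° − 161.97° = -138.40°

|T| = -22.7 dB, ∠T = -138.4°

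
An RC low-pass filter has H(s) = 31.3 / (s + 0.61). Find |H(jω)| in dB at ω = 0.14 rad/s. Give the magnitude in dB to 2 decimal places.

|j0.14 + 0.61| = √(0.14² + 0.61²) = 0.6259
|H(j0.14)| = 31.3 / 0.6259 = 50.011
20 log₁₀(50.011) = 33.981 dB

33.98 dB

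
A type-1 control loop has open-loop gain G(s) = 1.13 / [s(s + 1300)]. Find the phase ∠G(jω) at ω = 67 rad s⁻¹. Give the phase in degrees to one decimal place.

-93.0 deg

∠(j67 + 1300) = arctan(67/1300) = 2.95°
∠(j67) = 90.00°
∠G(j67) = − (2.95° + 90.00°) = -92.95°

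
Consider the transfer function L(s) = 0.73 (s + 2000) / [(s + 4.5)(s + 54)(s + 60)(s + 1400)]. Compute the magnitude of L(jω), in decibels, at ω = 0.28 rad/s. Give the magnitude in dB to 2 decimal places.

-82.93 dB

|j0.28 + 2000| = √(0.28² + 2000²) = 2000
|j0.28 + 4.5| = √(0.28² + 4.5²) = 4.509
|j0.28 + 54| = √(0.28² + 54²) = 54
|j0.28 + 60| = √(0.28² + 60²) = 60
|j0.28 + 1400| = √(0.28² + 1400²) = 1400
|L(j0.28)| = 0.73 × 2000 / (4.509 × 54 × 60 × 1400) = 7.1387e-05
20 log₁₀(7.1387e-05) = -82.928 dB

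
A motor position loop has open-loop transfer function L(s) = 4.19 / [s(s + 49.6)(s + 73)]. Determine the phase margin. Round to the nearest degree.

90°

Gain crossover: |L(jω)| = 1 at ω ≈ 0.00116 rad/s.
∠L(j0.00116) = −90° − arctan(0.00116/49.6) − arctan(0.00116/73) ≈ -90.00°
PM = 180° + (-90.00°) = 90.00°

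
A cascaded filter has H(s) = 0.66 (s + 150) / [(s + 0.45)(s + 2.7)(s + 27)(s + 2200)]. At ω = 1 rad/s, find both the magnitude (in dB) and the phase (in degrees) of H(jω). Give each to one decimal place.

|j1 + 150| = √(1² + 150²) = 150
|j1 + 0.45| = √(1² + 0.45²) = 1.097
|j1 + 2.7| = √(1² + 2.7²) = 2.879
|j1 + 27| = √(1² + 27²) = 27.02
|j1 + 2200| = √(1² + 2200²) = 2200
|H(j1)| = 0.66 × 150 / (1.097 × 2.879 × 27.02 × 2200) = 0.00052752
20 log₁₀(0.00052752) = -65.56 dB
∠(j1 + 150) = arctan(1/150) = 0.38°
∠(j1 + 0.45) = arctan(1/0.45) = 65.77°
∠(j1 + 2.7) = arctan(1/2.7) = 20.32°
∠(j1 + 27) = arctan(1/27) = 2.12°
∠(j1 + 2200) = arctan(1/2200) = 0.03°
∠H(j1) = 0.38° − (65.77° + 20.32° + 2.12° + 0.03°) = -87.86°

|H| = -65.6 dB, ∠H = -87.9°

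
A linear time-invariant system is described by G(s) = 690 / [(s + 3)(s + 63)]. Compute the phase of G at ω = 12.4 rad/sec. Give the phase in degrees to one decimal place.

∠(j12.4 + 3) = arctan(12.4/3) = 76.40°
∠(j12.4 + 63) = arctan(12.4/63) = 11.13°
∠G(j12.4) = − (76.40° + 11.13°) = -87.53°

-87.5 deg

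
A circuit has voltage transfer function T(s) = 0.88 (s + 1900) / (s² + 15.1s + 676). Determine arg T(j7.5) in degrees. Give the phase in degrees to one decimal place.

-10.1°

∠(j7.5 + 1900) = arctan(7.5/1900) = 0.23°
∠[(j7.5)² + 15.1(j7.5) + 676] = ∠[619.75 + j113.25] = 10.36°
∠T(j7.5) = 0.23° − 10.36° = -10.13°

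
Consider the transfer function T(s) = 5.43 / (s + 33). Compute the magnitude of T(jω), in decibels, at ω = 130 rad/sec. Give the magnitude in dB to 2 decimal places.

-27.85 dB

|j130 + 33| = √(130² + 33²) = 134.1
|T(j130)| = 5.43 / 134.1 = 0.040485
20 log₁₀(0.040485) = -27.854 dB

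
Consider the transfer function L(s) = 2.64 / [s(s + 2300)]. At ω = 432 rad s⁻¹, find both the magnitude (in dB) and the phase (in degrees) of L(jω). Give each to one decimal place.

|L| = -111.7 dB, ∠L = -100.6°

|j432 + 2300| = √(432² + 2300²) = 2340
|j432| = 432
|L(j432)| = 2.64 / (2340 × 432) = 2.6113e-06
20 log₁₀(2.6113e-06) = -111.66 dB
∠(j432 + 2300) = arctan(432/2300) = 10.64°
∠(j432) = 90.00°
∠L(j432) = − (10.64° + 90.00°) = -100.64°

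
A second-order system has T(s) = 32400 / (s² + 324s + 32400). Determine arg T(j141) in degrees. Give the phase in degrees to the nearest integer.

∠[(j141)² + 324(j141) + 32400] = ∠[12519 + j45684] = 74.68°
∠T(j141) = −74.68° = -74.68°

-75 deg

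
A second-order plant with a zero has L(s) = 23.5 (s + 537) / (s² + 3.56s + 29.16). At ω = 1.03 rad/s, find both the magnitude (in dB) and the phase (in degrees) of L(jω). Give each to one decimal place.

|L| = 53.0 dB, ∠L = -7.3°

|j1.03 + 537| = √(1.03² + 537²) = 537
|(j1.03)² + 3.56(j1.03) + 29.16| = |28.099 + j3.6668| = 28.34
|L(j1.03)| = 23.5 × 537 / 28.34 = 445.33
20 log₁₀(445.33) = 52.97 dB
∠(j1.03 + 537) = arctan(1.03/537) = 0.11°
∠[(j1.03)² + 3.56(j1.03) + 29.16] = ∠[28.099 + j3.6668] = 7.43°
∠L(j1.03) = 0.11° − 7.43° = -7.32°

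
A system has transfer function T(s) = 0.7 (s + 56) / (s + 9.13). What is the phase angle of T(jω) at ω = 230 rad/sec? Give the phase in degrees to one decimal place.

∠(j230 + 56) = arctan(230/56) = 76.32°
∠(j230 + 9.13) = arctan(230/9.13) = 87.73°
∠T(j230) = 76.32° − 87.73° = -11.41°

-11.4°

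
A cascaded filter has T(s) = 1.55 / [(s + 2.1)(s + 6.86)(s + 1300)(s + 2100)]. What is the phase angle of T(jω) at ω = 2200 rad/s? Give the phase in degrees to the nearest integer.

∠(j2200 + 2.1) = arctan(2200/2.1) = 89.95°
∠(j2200 + 6.86) = arctan(2200/6.86) = 89.82°
∠(j2200 + 1300) = arctan(2200/1300) = 59.42°
∠(j2200 + 2100) = arctan(2200/2100) = 46.33°
∠T(j2200) = − (89.95° + 89.82° + 59.42° + 46.33°) = -285.52°

-286°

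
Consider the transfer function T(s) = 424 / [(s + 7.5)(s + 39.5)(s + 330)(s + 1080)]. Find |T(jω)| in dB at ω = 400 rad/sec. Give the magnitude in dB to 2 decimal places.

|j400 + 7.5| = √(400² + 7.5²) = 400.1
|j400 + 39.5| = √(400² + 39.5²) = 401.9
|j400 + 330| = √(400² + 330²) = 518.6
|j400 + 1080| = √(400² + 1080²) = 1152
|T(j400)| = 424 / (400.1 × 401.9 × 518.6 × 1152) = 4.415e-09
20 log₁₀(4.415e-09) = -167.101 dB

-167.10 dB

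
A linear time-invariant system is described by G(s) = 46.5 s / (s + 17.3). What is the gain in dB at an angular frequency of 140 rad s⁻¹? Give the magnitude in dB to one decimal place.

33.3 dB

|j140| = 140
|j140 + 17.3| = √(140² + 17.3²) = 141.1
|G(j140)| = 46.5 × 140 / 141.1 = 46.149
20 log₁₀(46.149) = 33.28 dB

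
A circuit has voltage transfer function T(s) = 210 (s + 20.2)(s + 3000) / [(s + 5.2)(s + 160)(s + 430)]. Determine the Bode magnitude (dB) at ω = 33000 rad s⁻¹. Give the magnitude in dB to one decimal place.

|j33000 + 20.2| = √(33000² + 20.2²) = 3.3e+04
|j33000 + 3000| = √(33000² + 3000²) = 3.314e+04
|j33000 + 5.2| = √(33000² + 5.2²) = 3.3e+04
|j33000 + 160| = √(33000² + 160²) = 3.3e+04
|j33000 + 430| = √(33000² + 430²) = 3.3e+04
|T(j33000)| = 210 × 3.3e+04 × 3.314e+04 / (3.3e+04 × 3.3e+04 × 3.3e+04) = 0.0063893
20 log₁₀(0.0063893) = -43.89 dB

-43.9 dB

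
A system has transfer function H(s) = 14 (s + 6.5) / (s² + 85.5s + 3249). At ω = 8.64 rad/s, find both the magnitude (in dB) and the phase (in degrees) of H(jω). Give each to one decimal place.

|j8.64 + 6.5| = √(8.64² + 6.5²) = 10.81
|(j8.64)² + 85.5(j8.64) + 3249| = |3174.4 + j738.72| = 3259
|H(j8.64)| = 14 × 10.81 / 3259 = 0.046444
20 log₁₀(0.046444) = -26.66 dB
∠(j8.64 + 6.5) = arctan(8.64/6.5) = 53.05°
∠[(j8.64)² + 85.5(j8.64) + 3249] = ∠[3174.4 + j738.72] = 13.10°
∠H(j8.64) = 53.05° − 13.10° = 39.94°

|H| = -26.7 dB, ∠H = 39.9°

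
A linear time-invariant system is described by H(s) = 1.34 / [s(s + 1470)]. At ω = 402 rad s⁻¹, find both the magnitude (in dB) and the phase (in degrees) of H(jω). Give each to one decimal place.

|j402 + 1470| = √(402² + 1470²) = 1524
|j402| = 402
|H(j402)| = 1.34 / (1524 × 402) = 2.1873e-06
20 log₁₀(2.1873e-06) = -113.20 dB
∠(j402 + 1470) = arctan(402/1470) = 15.29°
∠(j402) = 90.00°
∠H(j402) = − (15.29° + 90.00°) = -105.29°

|H| = -113.2 dB, ∠H = -105.3°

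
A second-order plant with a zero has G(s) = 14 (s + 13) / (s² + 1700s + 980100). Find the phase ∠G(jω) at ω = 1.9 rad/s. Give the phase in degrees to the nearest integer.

8°

∠(j1.9 + 13) = arctan(1.9/13) = 8.32°
∠[(j1.9)² + 1700(j1.9) + 980100] = ∠[9.801e+05 + j3230] = 0.19°
∠G(j1.9) = 8.32° − 0.19° = 8.13°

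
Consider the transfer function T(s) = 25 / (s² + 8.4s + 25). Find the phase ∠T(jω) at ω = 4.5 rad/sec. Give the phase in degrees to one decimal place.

-82.8 deg

∠[(j4.5)² + 8.4(j4.5) + 25] = ∠[4.75 + j37.8] = 82.84°
∠T(j4.5) = −82.84° = -82.84°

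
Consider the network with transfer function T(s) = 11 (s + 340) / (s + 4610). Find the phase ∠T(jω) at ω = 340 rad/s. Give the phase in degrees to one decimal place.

∠(j340 + 340) = arctan(340/340) = 45.00°
∠(j340 + 4610) = arctan(340/4610) = 4.22°
∠T(j340) = 45.00° − 4.22° = 40.78°

40.8°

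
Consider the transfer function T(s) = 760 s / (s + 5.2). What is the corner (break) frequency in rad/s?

The single real pole at s = −5.2 gives a corner at ω = 5.2 rad/s.

5.2 rad/s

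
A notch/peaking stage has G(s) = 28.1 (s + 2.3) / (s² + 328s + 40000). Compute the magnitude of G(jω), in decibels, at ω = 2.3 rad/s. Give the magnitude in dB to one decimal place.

-52.8 dB

|j2.3 + 2.3| = √(2.3² + 2.3²) = 3.253
|(j2.3)² + 328(j2.3) + 40000| = |39995 + j754.4| = 4e+04
|G(j2.3)| = 28.1 × 3.253 / 4e+04 = 0.0022849
20 log₁₀(0.0022849) = -52.82 dB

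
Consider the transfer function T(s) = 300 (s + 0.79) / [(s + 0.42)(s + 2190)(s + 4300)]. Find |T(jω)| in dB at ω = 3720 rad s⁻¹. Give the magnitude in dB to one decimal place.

|j3720 + 0.79| = √(3720² + 0.79²) = 3720
|j3720 + 0.42| = √(3720² + 0.42²) = 3720
|j3720 + 2190| = √(3720² + 2190²) = 4317
|j3720 + 4300| = √(3720² + 4300²) = 5686
|T(j3720)| = 300 × 3720 / (3720 × 4317 × 5686) = 1.2223e-05
20 log₁₀(1.2223e-05) = -98.26 dB

-98.3 dB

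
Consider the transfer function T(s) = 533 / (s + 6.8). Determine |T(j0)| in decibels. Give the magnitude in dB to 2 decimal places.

37.88 dB

T(0) = 533 / 6.8 = 78.382
20 log₁₀(78.382) = 37.884 dB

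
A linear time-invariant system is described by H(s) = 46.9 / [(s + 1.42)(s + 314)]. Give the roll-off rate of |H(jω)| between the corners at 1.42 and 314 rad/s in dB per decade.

-20 dB/decade

In this band the factors already past their corner are: pole at 1.42; net slope = -20 dB/decade.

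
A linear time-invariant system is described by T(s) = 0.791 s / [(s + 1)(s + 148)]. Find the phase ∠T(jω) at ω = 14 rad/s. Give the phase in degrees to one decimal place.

∠(j14) = 90.00°
∠(j14 + 1) = arctan(14/1) = 85.91°
∠(j14 + 148) = arctan(14/148) = 5.40°
∠T(j14) = 90.00° − (85.91° + 5.40°) = -1.32°

-1.3°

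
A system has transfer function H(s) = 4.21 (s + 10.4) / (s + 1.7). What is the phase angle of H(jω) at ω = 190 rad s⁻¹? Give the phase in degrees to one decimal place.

-2.6°

∠(j190 + 10.4) = arctan(190/10.4) = 86.87°
∠(j190 + 1.7) = arctan(190/1.7) = 89.49°
∠H(j190) = 86.87° − 89.49° = -2.62°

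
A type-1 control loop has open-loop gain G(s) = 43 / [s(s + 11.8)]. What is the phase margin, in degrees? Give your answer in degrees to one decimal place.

Gain crossover: |G(jω)| = 1 at ω ≈ 3.49 rad/sec.
∠G(j3.49) = −90° − arctan(3.49/11.8) ≈ -106.49°
PM = 180° + (-106.49°) = 73.51°

73.5 deg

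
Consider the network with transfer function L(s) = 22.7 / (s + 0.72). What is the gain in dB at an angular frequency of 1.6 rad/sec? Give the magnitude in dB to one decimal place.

22.2 dB

|j1.6 + 0.72| = √(1.6² + 0.72²) = 1.755
|L(j1.6)| = 22.7 / 1.755 = 12.938
20 log₁₀(12.938) = 22.24 dB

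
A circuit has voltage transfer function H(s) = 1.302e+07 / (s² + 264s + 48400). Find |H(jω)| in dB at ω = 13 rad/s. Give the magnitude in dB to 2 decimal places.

48.60 dB

|(j13)² + 264(j13) + 48400| = |48231 + j3432| = 4.835e+04
|H(j13)| = 1.302e+07 / 4.835e+04 = 269.27
20 log₁₀(269.27) = 48.604 dB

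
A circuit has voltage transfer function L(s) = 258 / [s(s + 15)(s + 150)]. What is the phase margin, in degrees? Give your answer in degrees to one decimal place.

89.5°

Gain crossover: |L(jω)| = 1 at ω ≈ 0.115 rad s⁻¹.
∠L(j0.115) = −90° − arctan(0.115/15) − arctan(0.115/150) ≈ -90.48°
PM = 180° + (-90.48°) = 89.52°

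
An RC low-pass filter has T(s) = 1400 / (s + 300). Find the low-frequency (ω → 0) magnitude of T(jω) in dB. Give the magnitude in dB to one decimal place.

T(0) = 1400 / 300 = 4.6667
20 log₁₀(4.6667) = 13.38 dB

13.4 dB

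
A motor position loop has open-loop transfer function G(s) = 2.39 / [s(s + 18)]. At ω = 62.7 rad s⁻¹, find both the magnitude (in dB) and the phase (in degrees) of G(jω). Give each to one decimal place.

|G| = -64.7 dB, ∠G = -164.0 deg

|j62.7 + 18| = √(62.7² + 18²) = 65.23
|j62.7| = 62.7
|G(j62.7)| = 2.39 / (65.23 × 62.7) = 0.00058434
20 log₁₀(0.00058434) = -64.67 dB
∠(j62.7 + 18) = arctan(62.7/18) = 73.98°
∠(j62.7) = 90.00°
∠G(j62.7) = − (73.98° + 90.00°) = -163.98°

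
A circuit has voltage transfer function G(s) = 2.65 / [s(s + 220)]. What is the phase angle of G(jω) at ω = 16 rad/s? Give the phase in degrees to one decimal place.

-94.2 deg

∠(j16 + 220) = arctan(16/220) = 4.16°
∠(j16) = 90.00°
∠G(j16) = − (4.16° + 90.00°) = -94.16°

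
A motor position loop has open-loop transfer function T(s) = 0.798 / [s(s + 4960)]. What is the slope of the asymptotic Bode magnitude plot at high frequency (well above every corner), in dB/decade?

With 0 zeros and 2 poles, the high-frequency asymptotic slope is 20 × (0 − 2) = -40 dB/decade.

-40 dB/decade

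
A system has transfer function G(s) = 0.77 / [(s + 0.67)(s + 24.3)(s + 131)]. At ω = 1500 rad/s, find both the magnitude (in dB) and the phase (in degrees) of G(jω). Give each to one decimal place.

|G| = -192.9 dB, ∠G = -264.1°

|j1500 + 0.67| = √(1500² + 0.67²) = 1500
|j1500 + 24.3| = √(1500² + 24.3²) = 1500
|j1500 + 131| = √(1500² + 131²) = 1506
|G(j1500)| = 0.77 / (1500 × 1500 × 1506) = 2.2725e-10
20 log₁₀(2.2725e-10) = -192.87 dB
∠(j1500 + 0.67) = arctan(1500/0.67) = 89.97°
∠(j1500 + 24.3) = arctan(1500/24.3) = 89.07°
∠(j1500 + 131) = arctan(1500/131) = 85.01°
∠G(j1500) = − (89.97° + 89.07° + 85.01°) = -264.06°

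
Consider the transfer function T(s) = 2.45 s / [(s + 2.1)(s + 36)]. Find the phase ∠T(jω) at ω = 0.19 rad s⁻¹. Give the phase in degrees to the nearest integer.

85 deg

∠(j0.19) = 90.00°
∠(j0.19 + 2.1) = arctan(0.19/2.1) = 5.17°
∠(j0.19 + 36) = arctan(0.19/36) = 0.30°
∠T(j0.19) = 90.00° − (5.17° + 0.30°) = 84.53°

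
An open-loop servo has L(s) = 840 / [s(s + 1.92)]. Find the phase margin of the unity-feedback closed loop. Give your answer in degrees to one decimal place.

Gain crossover: |L(jω)| = 1 at ω ≈ 29 rad s⁻¹.
∠L(j29) = −90° − arctan(29/1.92) ≈ -176.21°
PM = 180° + (-176.21°) = 3.79°

3.8°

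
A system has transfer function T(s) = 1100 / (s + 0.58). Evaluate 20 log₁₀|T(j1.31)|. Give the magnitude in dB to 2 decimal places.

57.71 dB

|j1.31 + 0.58| = √(1.31² + 0.58²) = 1.433
|T(j1.31)| = 1100 / 1.433 = 767.81
20 log₁₀(767.81) = 57.705 dB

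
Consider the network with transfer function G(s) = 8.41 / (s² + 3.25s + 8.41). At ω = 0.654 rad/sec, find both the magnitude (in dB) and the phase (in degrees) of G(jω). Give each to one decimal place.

|G| = 0.2 dB, ∠G = -14.9°

|(j0.654)² + 3.25(j0.654) + 8.41| = |7.9823 + j2.1255| = 8.26
|G(j0.654)| = 8.41 / 8.26 = 1.0181
20 log₁₀(1.0181) = 0.16 dB
∠[(j0.654)² + 3.25(j0.654) + 8.41] = ∠[7.9823 + j2.1255] = 14.91°
∠G(j0.654) = −14.91° = -14.91°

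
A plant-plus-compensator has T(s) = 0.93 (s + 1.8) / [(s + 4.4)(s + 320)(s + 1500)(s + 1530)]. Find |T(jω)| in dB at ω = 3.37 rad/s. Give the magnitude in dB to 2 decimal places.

-181.18 dB

|j3.37 + 1.8| = √(3.37² + 1.8²) = 3.821
|j3.37 + 4.4| = √(3.37² + 4.4²) = 5.542
|j3.37 + 320| = √(3.37² + 320²) = 320
|j3.37 + 1500| = √(3.37² + 1500²) = 1500
|j3.37 + 1530| = √(3.37² + 1530²) = 1530
|T(j3.37)| = 0.93 × 3.821 / (5.542 × 320 × 1500 × 1530) = 8.729e-10
20 log₁₀(8.729e-10) = -181.181 dB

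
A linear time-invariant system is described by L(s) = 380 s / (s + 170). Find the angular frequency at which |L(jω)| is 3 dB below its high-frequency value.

170 rad/sec

For a single-pole high-pass, the −3 dB point is at the pole: ω = 170 rad/sec.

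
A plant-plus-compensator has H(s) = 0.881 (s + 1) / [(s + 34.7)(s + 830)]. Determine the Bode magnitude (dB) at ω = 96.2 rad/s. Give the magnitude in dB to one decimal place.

-60.1 dB

|j96.2 + 1| = √(96.2² + 1²) = 96.21
|j96.2 + 34.7| = √(96.2² + 34.7²) = 102.3
|j96.2 + 830| = √(96.2² + 830²) = 835.6
|H(j96.2)| = 0.881 × 96.21 / (102.3 × 835.6) = 0.00099189
20 log₁₀(0.00099189) = -60.07 dB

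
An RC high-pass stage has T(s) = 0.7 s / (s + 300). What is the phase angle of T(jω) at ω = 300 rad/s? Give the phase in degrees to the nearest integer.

∠(j300) = 90.00°
∠(j300 + 300) = arctan(300/300) = 45.00°
∠T(j300) = 90.00° − 45.00° = 45.00°

45°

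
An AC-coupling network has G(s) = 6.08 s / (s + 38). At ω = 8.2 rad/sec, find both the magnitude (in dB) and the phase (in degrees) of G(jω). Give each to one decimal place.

|G| = 2.2 dB, ∠G = 77.8 deg

|j8.2| = 8.2
|j8.2 + 38| = √(8.2² + 38²) = 38.87
|G(j8.2)| = 6.08 × 8.2 / 38.87 = 1.2825
20 log₁₀(1.2825) = 2.16 dB
∠(j8.2) = 90.00°
∠(j8.2 + 38) = arctan(8.2/38) = 12.18°
∠G(j8.2) = 90.00° − 12.18° = 77.82°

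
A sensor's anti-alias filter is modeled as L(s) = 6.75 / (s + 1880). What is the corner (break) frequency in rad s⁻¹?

The single real pole at s = −1880 gives a corner at ω = 1880 rad s⁻¹.

1880 rad s⁻¹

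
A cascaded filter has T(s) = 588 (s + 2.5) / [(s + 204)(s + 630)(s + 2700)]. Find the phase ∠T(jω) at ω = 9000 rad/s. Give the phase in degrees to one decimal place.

∠(j9000 + 2.5) = arctan(9000/2.5) = 89.98°
∠(j9000 + 204) = arctan(9000/204) = 88.70°
∠(j9000 + 630) = arctan(9000/630) = 86.00°
∠(j9000 + 2700) = arctan(9000/2700) = 73.30°
∠T(j9000) = 89.98° − (88.70° + 86.00° + 73.30°) = -158.01°

-158.0°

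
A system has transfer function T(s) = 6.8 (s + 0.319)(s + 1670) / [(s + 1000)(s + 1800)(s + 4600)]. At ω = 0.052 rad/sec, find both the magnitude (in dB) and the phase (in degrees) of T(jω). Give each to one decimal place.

|T| = -127.1 dB, ∠T = 9.3°

|j0.052 + 0.319| = √(0.052² + 0.319²) = 0.3232
|j0.052 + 1670| = √(0.052² + 1670²) = 1670
|j0.052 + 1000| = √(0.052² + 1000²) = 1000
|j0.052 + 1800| = √(0.052² + 1800²) = 1800
|j0.052 + 4600| = √(0.052² + 4600²) = 4600
|T(j0.052)| = 6.8 × 0.3232 × 1670 / (1000 × 1800 × 4600) = 4.4328e-07
20 log₁₀(4.4328e-07) = -127.07 dB
∠(j0.052 + 0.319) = arctan(0.052/0.319) = 9.26°
∠(j0.052 + 1670) = arctan(0.052/1670) = 0.00°
∠(j0.052 + 1000) = arctan(0.052/1000) = 0.00°
∠(j0.052 + 1800) = arctan(0.052/1800) = 0.00°
∠(j0.052 + 4600) = arctan(0.052/4600) = 0.00°
∠T(j0.052) = 9.26° + 0.00° − (0.00° + 0.00° + 0.00°) = 9.25°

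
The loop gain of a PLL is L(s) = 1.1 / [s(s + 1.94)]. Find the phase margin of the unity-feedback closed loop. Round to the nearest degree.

Gain crossover: |L(jω)| = 1 at ω ≈ 0.546 rad/s.
∠L(j0.546) = −90° − arctan(0.546/1.94) ≈ -105.71°
PM = 180° + (-105.71°) = 74.29°

74°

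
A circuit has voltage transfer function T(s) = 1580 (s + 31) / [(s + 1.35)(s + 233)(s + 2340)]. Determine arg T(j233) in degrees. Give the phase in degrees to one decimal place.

-57.9°

∠(j233 + 31) = arctan(233/31) = 82.42°
∠(j233 + 1.35) = arctan(233/1.35) = 89.67°
∠(j233 + 233) = arctan(233/233) = 45.00°
∠(j233 + 2340) = arctan(233/2340) = 5.69°
∠T(j233) = 82.42° − (89.67° + 45.00° + 5.69°) = -57.93°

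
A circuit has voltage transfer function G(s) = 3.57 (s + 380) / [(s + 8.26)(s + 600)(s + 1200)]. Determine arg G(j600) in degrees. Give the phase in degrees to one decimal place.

-103.1°

∠(j600 + 380) = arctan(600/380) = 57.65°
∠(j600 + 8.26) = arctan(600/8.26) = 89.21°
∠(j600 + 600) = arctan(600/600) = 45.00°
∠(j600 + 1200) = arctan(600/1200) = 26.57°
∠G(j600) = 57.65° − (89.21° + 45.00° + 26.57°) = -103.12°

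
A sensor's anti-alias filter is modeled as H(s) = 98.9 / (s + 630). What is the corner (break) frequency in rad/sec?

630 rad/sec

The single real pole at s = −630 gives a corner at ω = 630 rad/sec.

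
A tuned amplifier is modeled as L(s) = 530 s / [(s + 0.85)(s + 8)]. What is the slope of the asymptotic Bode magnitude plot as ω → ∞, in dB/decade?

-20 dB/decade

With 1 zero and 2 poles, the high-frequency asymptotic slope is 20 × (1 − 2) = -20 dB/decade.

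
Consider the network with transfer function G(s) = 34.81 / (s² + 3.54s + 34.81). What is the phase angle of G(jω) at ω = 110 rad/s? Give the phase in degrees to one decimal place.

-178.2 deg

∠[(j110)² + 3.54(j110) + 34.81] = ∠[-12065 + j389.4] = 178.15°
∠G(j110) = −178.15° = -178.15°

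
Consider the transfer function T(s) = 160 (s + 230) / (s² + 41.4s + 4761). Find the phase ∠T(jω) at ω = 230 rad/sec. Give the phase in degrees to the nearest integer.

∠(j230 + 230) = arctan(230/230) = 45.00°
∠[(j230)² + 41.4(j230) + 4761] = ∠[-48139 + j9522] = 168.81°
∠T(j230) = 45.00° − 168.81° = -123.81°

-124°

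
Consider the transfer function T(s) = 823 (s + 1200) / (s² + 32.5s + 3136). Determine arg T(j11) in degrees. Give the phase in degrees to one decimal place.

∠(j11 + 1200) = arctan(11/1200) = 0.53°
∠[(j11)² + 32.5(j11) + 3136] = ∠[3015 + j357.5] = 6.76°
∠T(j11) = 0.53° − 6.76° = -6.24°

-6.2°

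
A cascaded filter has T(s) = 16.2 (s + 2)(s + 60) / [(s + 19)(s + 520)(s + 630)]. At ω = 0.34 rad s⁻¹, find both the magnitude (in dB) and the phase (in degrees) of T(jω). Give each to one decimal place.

|T| = -70.0 dB, ∠T = 8.9°

|j0.34 + 2| = √(0.34² + 2²) = 2.029
|j0.34 + 60| = √(0.34² + 60²) = 60
|j0.34 + 19| = √(0.34² + 19²) = 19
|j0.34 + 520| = √(0.34² + 520²) = 520
|j0.34 + 630| = √(0.34² + 630²) = 630
|T(j0.34)| = 16.2 × 2.029 × 60 / (19 × 520 × 630) = 0.00031675
20 log₁₀(0.00031675) = -69.99 dB
∠(j0.34 + 2) = arctan(0.34/2) = 9.65°
∠(j0.34 + 60) = arctan(0.34/60) = 0.32°
∠(j0.34 + 19) = arctan(0.34/19) = 1.03°
∠(j0.34 + 520) = arctan(0.34/520) = 0.04°
∠(j0.34 + 630) = arctan(0.34/630) = 0.03°
∠T(j0.34) = 9.65° + 0.32° − (1.03° + 0.04° + 0.03°) = 8.88°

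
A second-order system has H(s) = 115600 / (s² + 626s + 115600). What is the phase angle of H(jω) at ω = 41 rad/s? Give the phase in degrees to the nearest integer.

∠[(j41)² + 626(j41) + 115600] = ∠[1.1392e+05 + j25666] = 12.70°
∠H(j41) = −12.70° = -12.70°

-13°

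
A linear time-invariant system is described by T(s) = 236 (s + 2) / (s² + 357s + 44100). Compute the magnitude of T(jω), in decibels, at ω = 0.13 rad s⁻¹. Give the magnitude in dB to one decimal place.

-39.4 dB

|j0.13 + 2| = √(0.13² + 2²) = 2.004
|(j0.13)² + 357(j0.13) + 44100| = |44100 + j46.41| = 4.41e+04
|T(j0.13)| = 236 × 2.004 / 4.41e+04 = 0.010726
20 log₁₀(0.010726) = -39.39 dB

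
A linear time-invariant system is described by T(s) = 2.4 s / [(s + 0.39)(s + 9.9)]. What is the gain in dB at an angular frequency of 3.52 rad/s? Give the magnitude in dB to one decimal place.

-12.9 dB

|j3.52| = 3.52
|j3.52 + 0.39| = √(3.52² + 0.39²) = 3.542
|j3.52 + 9.9| = √(3.52² + 9.9²) = 10.51
|T(j3.52)| = 2.4 × 3.52 / (3.542 × 10.51) = 0.22703
20 log₁₀(0.22703) = -12.88 dB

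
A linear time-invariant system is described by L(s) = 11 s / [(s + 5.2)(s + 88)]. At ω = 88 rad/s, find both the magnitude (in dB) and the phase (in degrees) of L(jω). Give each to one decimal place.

|j88| = 88
|j88 + 5.2| = √(88² + 5.2²) = 88.15
|j88 + 88| = √(88² + 88²) = 124.5
|L(j88)| = 11 × 88 / (88.15 × 124.5) = 0.088234
20 log₁₀(0.088234) = -21.09 dB
∠(j88) = 90.00°
∠(j88 + 5.2) = arctan(88/5.2) = 86.62°
∠(j88 + 88) = arctan(88/88) = 45.00°
∠L(j88) = 90.00° − (86.62° + 45.00°) = -41.62°

|L| = -21.1 dB, ∠L = -41.6°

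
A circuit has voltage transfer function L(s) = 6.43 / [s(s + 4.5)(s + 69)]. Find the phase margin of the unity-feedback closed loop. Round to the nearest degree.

Gain crossover: |L(jω)| = 1 at ω ≈ 0.0207 rad/sec.
∠L(j0.0207) = −90° − arctan(0.0207/4.5) − arctan(0.0207/69) ≈ -90.28°
PM = 180° + (-90.28°) = 89.72°

90°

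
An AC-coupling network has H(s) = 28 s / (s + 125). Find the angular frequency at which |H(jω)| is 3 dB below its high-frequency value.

For a single-pole high-pass, the −3 dB point is at the pole: ω = 125 rad s⁻¹.

125 rad s⁻¹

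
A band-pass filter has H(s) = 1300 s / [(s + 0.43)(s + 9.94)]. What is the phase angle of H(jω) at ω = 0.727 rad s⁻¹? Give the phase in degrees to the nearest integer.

26 deg

∠(j0.727) = 90.00°
∠(j0.727 + 0.43) = arctan(0.727/0.43) = 59.40°
∠(j0.727 + 9.94) = arctan(0.727/9.94) = 4.18°
∠H(j0.727) = 90.00° − (59.40° + 4.18°) = 26.42°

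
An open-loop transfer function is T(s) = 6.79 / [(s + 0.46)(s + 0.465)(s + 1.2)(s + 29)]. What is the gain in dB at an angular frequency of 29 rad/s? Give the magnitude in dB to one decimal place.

-103.4 dB

|j29 + 0.46| = √(29² + 0.46²) = 29
|j29 + 0.465| = √(29² + 0.465²) = 29
|j29 + 1.2| = √(29² + 1.2²) = 29.02
|j29 + 29| = √(29² + 29²) = 41.01
|T(j29)| = 6.79 / (29 × 29 × 29.02 × 41.01) = 6.7808e-06
20 log₁₀(6.7808e-06) = -103.37 dB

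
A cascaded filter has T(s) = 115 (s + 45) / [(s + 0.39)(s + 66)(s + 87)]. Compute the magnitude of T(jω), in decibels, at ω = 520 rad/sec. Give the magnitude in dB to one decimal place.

|j520 + 45| = √(520² + 45²) = 521.9
|j520 + 0.39| = √(520² + 0.39²) = 520
|j520 + 66| = √(520² + 66²) = 524.2
|j520 + 87| = √(520² + 87²) = 527.2
|T(j520)| = 115 × 521.9 / (520 × 524.2 × 527.2) = 0.00041768
20 log₁₀(0.00041768) = -67.58 dB

-67.6 dB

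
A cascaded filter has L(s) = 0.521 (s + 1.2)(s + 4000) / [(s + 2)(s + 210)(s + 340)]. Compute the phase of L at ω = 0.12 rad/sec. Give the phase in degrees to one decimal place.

2.2°

∠(j0.12 + 1.2) = arctan(0.12/1.2) = 5.71°
∠(j0.12 + 4000) = arctan(0.12/4000) = 0.00°
∠(j0.12 + 2) = arctan(0.12/2) = 3.43°
∠(j0.12 + 210) = arctan(0.12/210) = 0.03°
∠(j0.12 + 340) = arctan(0.12/340) = 0.02°
∠L(j0.12) = 5.71° + 0.00° − (3.43° + 0.03° + 0.02°) = 2.23°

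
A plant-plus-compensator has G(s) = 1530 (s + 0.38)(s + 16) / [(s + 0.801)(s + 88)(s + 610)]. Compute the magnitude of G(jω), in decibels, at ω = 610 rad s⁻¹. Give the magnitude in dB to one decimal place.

|j610 + 0.38| = √(610² + 0.38²) = 610
|j610 + 16| = √(610² + 16²) = 610.2
|j610 + 0.801| = √(610² + 0.801²) = 610
|j610 + 88| = √(610² + 88²) = 616.3
|j610 + 610| = √(610² + 610²) = 862.7
|G(j610)| = 1530 × 610 × 610.2 / (610 × 616.3 × 862.7) = 1.756
20 log₁₀(1.756) = 4.89 dB

4.9 dB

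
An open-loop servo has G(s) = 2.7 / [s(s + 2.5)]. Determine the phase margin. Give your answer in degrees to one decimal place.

68.2 deg

Gain crossover: |G(jω)| = 1 at ω ≈ 1 rad/s.
∠G(j1) = −90° − arctan(1/2.5) ≈ -111.85°
PM = 180° + (-111.85°) = 68.15°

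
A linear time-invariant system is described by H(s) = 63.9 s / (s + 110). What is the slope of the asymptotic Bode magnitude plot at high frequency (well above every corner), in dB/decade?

0 dB/decade

With 1 zero and 1 pole, the high-frequency asymptotic slope is 20 × (1 − 1) = 0 dB/decade.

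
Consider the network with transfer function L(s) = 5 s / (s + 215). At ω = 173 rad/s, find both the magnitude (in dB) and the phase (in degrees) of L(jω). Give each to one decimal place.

|j173| = 173
|j173 + 215| = √(173² + 215²) = 276
|L(j173)| = 5 × 173 / 276 = 3.1345
20 log₁₀(3.1345) = 9.92 dB
∠(j173) = 90.00°
∠(j173 + 215) = arctan(173/215) = 38.82°
∠L(j173) = 90.00° − 38.82° = 51.18°

|L| = 9.9 dB, ∠L = 51.2 deg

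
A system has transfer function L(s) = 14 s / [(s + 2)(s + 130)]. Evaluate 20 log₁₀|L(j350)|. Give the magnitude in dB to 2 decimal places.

-28.52 dB

|j350| = 350
|j350 + 2| = √(350² + 2²) = 350
|j350 + 130| = √(350² + 130²) = 373.4
|L(j350)| = 14 × 350 / (350 × 373.4) = 0.037496
20 log₁₀(0.037496) = -28.520 dB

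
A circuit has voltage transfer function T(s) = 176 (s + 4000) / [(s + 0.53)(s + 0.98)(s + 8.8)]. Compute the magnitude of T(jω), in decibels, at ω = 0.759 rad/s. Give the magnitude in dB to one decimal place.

|j0.759 + 4000| = √(0.759² + 4000²) = 4000
|j0.759 + 0.53| = √(0.759² + 0.53²) = 0.9257
|j0.759 + 0.98| = √(0.759² + 0.98²) = 1.24
|j0.759 + 8.8| = √(0.759² + 8.8²) = 8.833
|T(j0.759)| = 176 × 4000 / (0.9257 × 1.24 × 8.833) = 69459
20 log₁₀(69459) = 96.83 dB

96.8 dB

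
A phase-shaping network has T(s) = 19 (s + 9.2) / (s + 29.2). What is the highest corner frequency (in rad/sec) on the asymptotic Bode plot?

29.2 rad/sec

Break frequencies occur at each pole and zero magnitude: 9.2 rad/sec, 29.2 rad/sec.
The highest is 29.2 rad/sec.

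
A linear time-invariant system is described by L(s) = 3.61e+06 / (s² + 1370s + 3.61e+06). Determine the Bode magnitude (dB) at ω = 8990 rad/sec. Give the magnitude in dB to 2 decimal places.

-26.71 dB

|(j8990)² + 1370(j8990) + 3.61e+06| = |-7.721e+07 + j1.2316e+07| = 7.819e+07
|L(j8990)| = 3.61e+06 / 7.819e+07 = 0.046172
20 log₁₀(0.046172) = -26.712 dB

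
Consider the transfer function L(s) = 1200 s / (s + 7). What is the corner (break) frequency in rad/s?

The single real pole at s = −7 gives a corner at ω = 7 rad/s.

7 rad/s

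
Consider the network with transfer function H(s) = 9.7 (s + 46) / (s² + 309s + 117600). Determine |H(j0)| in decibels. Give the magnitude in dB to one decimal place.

H(0) = 9.7 × 46 / 117600 = 0.0037942
20 log₁₀(0.0037942) = -48.42 dB

-48.4 dB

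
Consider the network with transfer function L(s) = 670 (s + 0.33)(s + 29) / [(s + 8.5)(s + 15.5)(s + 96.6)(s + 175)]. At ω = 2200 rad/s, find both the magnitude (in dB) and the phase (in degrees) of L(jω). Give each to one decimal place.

|L| = -77.2 dB, ∠L = -173.1 deg

|j2200 + 0.33| = √(2200² + 0.33²) = 2200
|j2200 + 29| = √(2200² + 29²) = 2200
|j2200 + 8.5| = √(2200² + 8.5²) = 2200
|j2200 + 15.5| = √(2200² + 15.5²) = 2200
|j2200 + 96.6| = √(2200² + 96.6²) = 2202
|j2200 + 175| = √(2200² + 175²) = 2207
|L(j2200)| = 670 × 2200 × 2200 / (2200 × 2200 × 2202 × 2207) = 0.00013787
20 log₁₀(0.00013787) = -77.21 dB
∠(j2200 + 0.33) = arctan(2200/0.33) = 89.99°
∠(j2200 + 29) = arctan(2200/29) = 89.24°
∠(j2200 + 8.5) = arctan(2200/8.5) = 89.78°
∠(j2200 + 15.5) = arctan(2200/15.5) = 89.60°
∠(j2200 + 96.6) = arctan(2200/96.6) = 87.49°
∠(j2200 + 175) = arctan(2200/175) = 85.45°
∠L(j2200) = 89.99° + 89.24° − (89.78° + 89.60° + 87.49° + 85.45°) = -173.08°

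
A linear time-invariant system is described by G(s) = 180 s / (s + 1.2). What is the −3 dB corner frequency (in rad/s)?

1.2 rad/s

For a single-pole high-pass, the −3 dB point is at the pole: ω = 1.2 rad/s.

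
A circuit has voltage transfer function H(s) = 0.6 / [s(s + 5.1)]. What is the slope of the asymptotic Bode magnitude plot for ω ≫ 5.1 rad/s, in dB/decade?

-40 dB/decade

With 0 zeros and 2 poles, the high-frequency asymptotic slope is 20 × (0 − 2) = -40 dB/decade.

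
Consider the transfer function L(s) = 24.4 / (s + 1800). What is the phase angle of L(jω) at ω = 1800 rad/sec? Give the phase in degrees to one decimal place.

-45.0°

∠(j1800 + 1800) = arctan(1800/1800) = 45.00°
∠L(j1800) = −45.00° = -45.00°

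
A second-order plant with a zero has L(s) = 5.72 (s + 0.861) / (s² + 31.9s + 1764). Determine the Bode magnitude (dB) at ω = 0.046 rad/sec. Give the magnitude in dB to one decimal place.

-51.1 dB

|j0.046 + 0.861| = √(0.046² + 0.861²) = 0.8622
|(j0.046)² + 31.9(j0.046) + 1764| = |1764 + j1.4674| = 1764
|L(j0.046)| = 5.72 × 0.8622 / 1764 = 0.0027959
20 log₁₀(0.0027959) = -51.07 dB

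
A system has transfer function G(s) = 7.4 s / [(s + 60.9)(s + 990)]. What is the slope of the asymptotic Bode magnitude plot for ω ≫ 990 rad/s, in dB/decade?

With 1 zero and 2 poles, the high-frequency asymptotic slope is 20 × (1 − 2) = -20 dB/decade.

-20 dB/decade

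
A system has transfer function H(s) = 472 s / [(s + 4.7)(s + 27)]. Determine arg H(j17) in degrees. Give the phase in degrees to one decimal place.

∠(j17) = 90.00°
∠(j17 + 4.7) = arctan(17/4.7) = 74.55°
∠(j17 + 27) = arctan(17/27) = 32.20°
∠H(j17) = 90.00° − (74.55° + 32.20°) = -16.74°

-16.7°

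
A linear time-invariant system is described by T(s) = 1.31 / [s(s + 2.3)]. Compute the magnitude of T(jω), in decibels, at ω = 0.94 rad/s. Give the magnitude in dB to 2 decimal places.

-5.02 dB

|j0.94 + 2.3| = √(0.94² + 2.3²) = 2.485
|j0.94| = 0.94
|T(j0.94)| = 1.31 / (2.485 × 0.94) = 0.56089
20 log₁₀(0.56089) = -5.023 dB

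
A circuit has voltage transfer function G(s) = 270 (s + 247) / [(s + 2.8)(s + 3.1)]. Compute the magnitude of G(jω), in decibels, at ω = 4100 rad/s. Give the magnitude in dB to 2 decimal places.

-23.61 dB

|j4100 + 247| = √(4100² + 247²) = 4107
|j4100 + 2.8| = √(4100² + 2.8²) = 4100
|j4100 + 3.1| = √(4100² + 3.1²) = 4100
|G(j4100)| = 270 × 4107 / (4100 × 4100) = 0.065973
20 log₁₀(0.065973) = -23.613 dB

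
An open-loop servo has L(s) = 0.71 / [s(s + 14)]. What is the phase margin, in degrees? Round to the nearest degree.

Gain crossover: |L(jω)| = 1 at ω ≈ 0.0507 rad/sec.
∠L(j0.0507) = −90° − arctan(0.0507/14) ≈ -90.21°
PM = 180° + (-90.21°) = 89.79°

90°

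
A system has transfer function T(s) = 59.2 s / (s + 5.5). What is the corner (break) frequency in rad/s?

5.5 rad/s

The single real pole at s = −5.5 gives a corner at ω = 5.5 rad/s.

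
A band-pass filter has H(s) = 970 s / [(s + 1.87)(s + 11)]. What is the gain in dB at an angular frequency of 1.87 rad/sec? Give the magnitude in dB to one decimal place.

35.8 dB

|j1.87| = 1.87
|j1.87 + 1.87| = √(1.87² + 1.87²) = 2.645
|j1.87 + 11| = √(1.87² + 11²) = 11.16
|H(j1.87)| = 970 × 1.87 / (2.645 × 11.16) = 61.472
20 log₁₀(61.472) = 35.77 dB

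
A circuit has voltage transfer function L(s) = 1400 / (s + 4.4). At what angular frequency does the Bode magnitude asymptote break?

The single real pole at s = −4.4 gives a corner at ω = 4.4 rad/sec.

4.4 rad/sec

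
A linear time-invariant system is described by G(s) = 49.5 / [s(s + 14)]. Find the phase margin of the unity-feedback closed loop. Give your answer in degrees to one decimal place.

Gain crossover: |G(jω)| = 1 at ω ≈ 3.43 rad/s.
∠G(j3.43) = −90° − arctan(3.43/14) ≈ -103.78°
PM = 180° + (-103.78°) = 76.22°

76.2°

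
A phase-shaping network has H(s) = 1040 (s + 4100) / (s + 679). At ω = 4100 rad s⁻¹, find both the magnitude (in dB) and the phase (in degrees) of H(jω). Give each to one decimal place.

|j4100 + 4100| = √(4100² + 4100²) = 5798
|j4100 + 679| = √(4100² + 679²) = 4156
|H(j4100)| = 1040 × 5798 / 4156 = 1451
20 log₁₀(1451) = 63.23 dB
∠(j4100 + 4100) = arctan(4100/4100) = 45.00°
∠(j4100 + 679) = arctan(4100/679) = 80.60°
∠H(j4100) = 45.00° − 80.60° = -35.60°

|H| = 63.2 dB, ∠H = -35.6 deg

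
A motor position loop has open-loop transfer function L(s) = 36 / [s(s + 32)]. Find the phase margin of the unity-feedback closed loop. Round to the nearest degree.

88°

Gain crossover: |L(jω)| = 1 at ω ≈ 1.12 rad/s.
∠L(j1.12) = −90° − arctan(1.12/32) ≈ -92.01°
PM = 180° + (-92.01°) = 87.99°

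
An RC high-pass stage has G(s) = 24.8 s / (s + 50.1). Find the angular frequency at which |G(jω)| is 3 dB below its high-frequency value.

50.1 rad/sec

For a single-pole high-pass, the −3 dB point is at the pole: ω = 50.1 rad/sec.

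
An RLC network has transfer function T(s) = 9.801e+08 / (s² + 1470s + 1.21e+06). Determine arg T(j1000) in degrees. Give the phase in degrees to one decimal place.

∠[(j1000)² + 1470(j1000) + 1.21e+06] = ∠[2.1e+05 + j1.47e+06] = 81.87°
∠T(j1000) = −81.87° = -81.87°

-81.9°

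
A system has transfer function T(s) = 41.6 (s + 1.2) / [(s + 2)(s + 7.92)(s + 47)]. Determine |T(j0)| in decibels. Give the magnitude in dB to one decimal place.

T(0) = 41.6 × 1.2 / (2 × 7.92 × 47) = 0.067054
20 log₁₀(0.067054) = -23.47 dB

-23.5 dB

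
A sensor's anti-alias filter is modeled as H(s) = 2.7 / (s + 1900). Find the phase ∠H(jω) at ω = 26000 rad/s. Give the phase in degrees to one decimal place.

-85.8 deg

∠(j26000 + 1900) = arctan(26000/1900) = 85.82°
∠H(j26000) = −85.82° = -85.82°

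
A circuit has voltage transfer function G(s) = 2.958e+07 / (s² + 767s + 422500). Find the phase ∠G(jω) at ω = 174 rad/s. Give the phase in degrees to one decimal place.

-18.8°

∠[(j174)² + 767(j174) + 422500] = ∠[3.9222e+05 + j1.3346e+05] = 18.79°
∠G(j174) = −18.79° = -18.79°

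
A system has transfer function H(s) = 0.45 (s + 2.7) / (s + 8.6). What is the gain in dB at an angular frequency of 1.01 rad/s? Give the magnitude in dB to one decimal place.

|j1.01 + 2.7| = √(1.01² + 2.7²) = 2.883
|j1.01 + 8.6| = √(1.01² + 8.6²) = 8.659
|H(j1.01)| = 0.45 × 2.883 / 8.659 = 0.14981
20 log₁₀(0.14981) = -16.49 dB

-16.5 dB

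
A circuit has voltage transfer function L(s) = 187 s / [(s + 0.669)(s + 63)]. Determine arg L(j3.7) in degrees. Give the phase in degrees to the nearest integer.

∠(j3.7) = 90.00°
∠(j3.7 + 0.669) = arctan(3.7/0.669) = 79.75°
∠(j3.7 + 63) = arctan(3.7/63) = 3.36°
∠L(j3.7) = 90.00° − (79.75° + 3.36°) = 6.89°

7°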